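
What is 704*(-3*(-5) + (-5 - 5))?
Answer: 3520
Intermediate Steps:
704*(-3*(-5) + (-5 - 5)) = 704*(15 - 10) = 704*5 = 3520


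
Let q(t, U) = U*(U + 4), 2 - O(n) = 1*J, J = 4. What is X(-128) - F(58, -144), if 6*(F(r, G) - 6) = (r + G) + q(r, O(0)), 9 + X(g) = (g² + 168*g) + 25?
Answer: -5095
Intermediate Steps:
O(n) = -2 (O(n) = 2 - 4 = -2)
q(t, U) = U*(4 + U)
X(g) = 16 + g² + 168*g (X(g) = -9 + ((g² + 168*g) + 25) = -9 + (25 + g² + 168*g) = 16 + g² + 168*g)
F(r, G) = 16/3 + G/6 + r/6 (F(r, G) = 6 + ((r + G) - 2*(4 - 2))/6 = 6 + ((G + r) - 2*2)/6 = 6 + ((G + r) - 4)/6 = 6 + (-4 + G + r)/6 = 6 + (-⅔ + G/6 + r/6) = 16/3 + G/6 + r/6)
X(-128) - F(58, -144) = (16 + (-128)² + 168*(-128)) - (16/3 + (⅙)*(-144) + (⅙)*58) = (16 + 16384 - 21504) - (16/3 - 24 + 29/3) = -5104 - 1*(-9) = -5104 + 9 = -5095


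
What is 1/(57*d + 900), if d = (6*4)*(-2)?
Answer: -1/1836 ≈ -0.00054466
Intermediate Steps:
d = -48 (d = 24*(-2) = -48)
1/(57*d + 900) = 1/(57*(-48) + 900) = 1/(-2736 + 900) = 1/(-1836) = -1/1836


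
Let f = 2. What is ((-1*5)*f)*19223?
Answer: -192230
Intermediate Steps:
((-1*5)*f)*19223 = (-1*5*2)*19223 = -5*2*19223 = -10*19223 = -192230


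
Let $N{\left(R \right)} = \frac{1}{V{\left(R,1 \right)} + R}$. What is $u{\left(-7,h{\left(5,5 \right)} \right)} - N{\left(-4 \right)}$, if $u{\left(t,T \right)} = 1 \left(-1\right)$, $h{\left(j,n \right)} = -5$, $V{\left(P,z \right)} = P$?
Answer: $- \frac{7}{8} \approx -0.875$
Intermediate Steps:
$u{\left(t,T \right)} = -1$
$N{\left(R \right)} = \frac{1}{2 R}$ ($N{\left(R \right)} = \frac{1}{R + R} = \frac{1}{2 R}$)
$u{\left(-7,h{\left(5,5 \right)} \right)} - N{\left(-4 \right)} = -1 - \frac{1}{2 \left(-4\right)} = -1 - \frac{1}{2} \left(- \frac{1}{4}\right) = -1 - - \frac{1}{8} = -1 + \frac{1}{8} = - \frac{7}{8}$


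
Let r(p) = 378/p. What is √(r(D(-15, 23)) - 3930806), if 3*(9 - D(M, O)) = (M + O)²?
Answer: 2*I*√1345328843/37 ≈ 1982.6*I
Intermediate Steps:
D(M, O) = 9 - (M + O)²/3
√(r(D(-15, 23)) - 3930806) = √(378/(9 - (-15 + 23)²/3) - 3930806) = √(378/(9 - ⅓*8²) - 3930806) = √(378/(9 - ⅓*64) - 3930806) = √(378/(9 - 64/3) - 3930806) = √(378/(-37/3) - 3930806) = √(378*(-3/37) - 3930806) = √(-1134/37 - 3930806) = √(-145440956/37) = 2*I*√1345328843/37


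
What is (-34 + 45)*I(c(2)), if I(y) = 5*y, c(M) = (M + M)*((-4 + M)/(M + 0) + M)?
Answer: 220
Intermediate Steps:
c(M) = 2*M*(M + (-4 + M)/M) (c(M) = (2*M)*((-4 + M)/M + M) = (2*M)*(M + (-4 + M)/M) = 2*M*(M + (-4 + M)/M))
(-34 + 45)*I(c(2)) = (-34 + 45)*(5*(-8 + 2*2 + 2*2²)) = 11*(5*(-8 + 4 + 2*4)) = 11*(5*(-8 + 4 + 8)) = 11*(5*4) = 11*20 = 220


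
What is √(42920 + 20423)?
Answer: √63343 ≈ 251.68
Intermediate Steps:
√(42920 + 20423) = √63343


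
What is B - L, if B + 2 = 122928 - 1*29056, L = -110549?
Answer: 204419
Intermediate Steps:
B = 93870 (B = -2 + (122928 - 1*29056) = -2 + (122928 - 29056) = -2 + 93872 = 93870)
B - L = 93870 - 1*(-110549) = 93870 + 110549 = 204419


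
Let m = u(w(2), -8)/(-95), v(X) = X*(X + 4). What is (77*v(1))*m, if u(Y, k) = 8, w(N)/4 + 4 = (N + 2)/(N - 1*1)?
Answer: -616/19 ≈ -32.421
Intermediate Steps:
w(N) = -16 + 4*(2 + N)/(-1 + N) (w(N) = -16 + 4*((N + 2)/(N - 1*1)) = -16 + 4*((2 + N)/(N - 1)) = -16 + 4*((2 + N)/(-1 + N)) = -16 + 4*(2 + N)/(-1 + N))
v(X) = X*(4 + X)
m = -8/95 (m = 8/(-95) = 8*(-1/95) = -8/95 ≈ -0.084211)
(77*v(1))*m = (77*(1*(4 + 1)))*(-8/95) = (77*(1*5))*(-8/95) = (77*5)*(-8/95) = 385*(-8/95) = -616/19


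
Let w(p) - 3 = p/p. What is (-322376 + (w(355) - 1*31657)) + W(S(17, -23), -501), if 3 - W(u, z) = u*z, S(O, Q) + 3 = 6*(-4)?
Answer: -367553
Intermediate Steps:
S(O, Q) = -27 (S(O, Q) = -3 + 6*(-4) = -3 - 24 = -27)
w(p) = 4 (w(p) = 3 + p/p = 3 + 1 = 4)
W(u, z) = 3 - u*z
(-322376 + (w(355) - 1*31657)) + W(S(17, -23), -501) = (-322376 + (4 - 1*31657)) + (3 - 1*(-27)*(-501)) = (-322376 + (4 - 31657)) + (3 - 13527) = (-322376 - 31653) - 13524 = -354029 - 13524 = -367553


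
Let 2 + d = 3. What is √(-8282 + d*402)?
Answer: 2*I*√1970 ≈ 88.769*I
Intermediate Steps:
d = 1 (d = -2 + 3 = 1)
√(-8282 + d*402) = √(-8282 + 1*402) = √(-8282 + 402) = √(-7880) = 2*I*√1970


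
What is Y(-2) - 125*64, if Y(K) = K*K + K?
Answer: -7998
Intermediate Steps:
Y(K) = K + K**2 (Y(K) = K**2 + K = K + K**2)
Y(-2) - 125*64 = -2*(1 - 2) - 125*64 = -2*(-1) - 8000 = 2 - 8000 = -7998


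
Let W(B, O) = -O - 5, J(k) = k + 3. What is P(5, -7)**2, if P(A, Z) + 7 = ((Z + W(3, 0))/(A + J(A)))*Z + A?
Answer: 3364/169 ≈ 19.905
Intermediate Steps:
J(k) = 3 + k
W(B, O) = -5 - O
P(A, Z) = -7 + A + Z*(-5 + Z)/(3 + 2*A) (P(A, Z) = -7 + (((Z + (-5 - 1*0))/(A + (3 + A)))*Z + A) = -7 + (((Z + (-5 + 0))/(3 + 2*A))*Z + A) = -7 + (((Z - 5)/(3 + 2*A))*Z + A) = -7 + (((-5 + Z)/(3 + 2*A))*Z + A) = -7 + (Z*(-5 + Z)/(3 + 2*A) + A) = -7 + (A + Z*(-5 + Z)/(3 + 2*A)) = -7 + A + Z*(-5 + Z)/(3 + 2*A))
P(5, -7)**2 = ((-21 + (-7)**2 - 11*5 - 5*(-7) + 2*5**2)/(3 + 2*5))**2 = ((-21 + 49 - 55 + 35 + 2*25)/(3 + 10))**2 = ((-21 + 49 - 55 + 35 + 50)/13)**2 = ((1/13)*58)**2 = (58/13)**2 = 3364/169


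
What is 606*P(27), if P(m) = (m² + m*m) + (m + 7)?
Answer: 904152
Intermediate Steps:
P(m) = 7 + m + 2*m² (P(m) = (m² + m²) + (7 + m) = 2*m² + (7 + m) = 7 + m + 2*m²)
606*P(27) = 606*(7 + 27 + 2*27²) = 606*(7 + 27 + 2*729) = 606*(7 + 27 + 1458) = 606*1492 = 904152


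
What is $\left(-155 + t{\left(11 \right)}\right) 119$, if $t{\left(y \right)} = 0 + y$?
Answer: $-17136$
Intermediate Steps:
$t{\left(y \right)} = y$
$\left(-155 + t{\left(11 \right)}\right) 119 = \left(-155 + 11\right) 119 = \left(-144\right) 119 = -17136$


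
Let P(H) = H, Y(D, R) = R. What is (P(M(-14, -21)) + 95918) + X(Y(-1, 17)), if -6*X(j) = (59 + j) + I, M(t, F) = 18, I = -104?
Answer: 287822/3 ≈ 95941.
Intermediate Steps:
X(j) = 15/2 - j/6 (X(j) = -((59 + j) - 104)/6 = -(-45 + j)/6 = 15/2 - j/6)
(P(M(-14, -21)) + 95918) + X(Y(-1, 17)) = (18 + 95918) + (15/2 - ⅙*17) = 95936 + (15/2 - 17/6) = 95936 + 14/3 = 287822/3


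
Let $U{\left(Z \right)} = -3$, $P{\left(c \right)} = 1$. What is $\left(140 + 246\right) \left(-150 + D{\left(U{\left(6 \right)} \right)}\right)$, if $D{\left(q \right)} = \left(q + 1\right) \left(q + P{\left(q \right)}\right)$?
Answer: $-56356$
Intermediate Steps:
$D{\left(q \right)} = \left(1 + q\right)^{2}$ ($D{\left(q \right)} = \left(q + 1\right) \left(q + 1\right) = \left(1 + q\right) \left(1 + q\right) = \left(1 + q\right)^{2}$)
$\left(140 + 246\right) \left(-150 + D{\left(U{\left(6 \right)} \right)}\right) = \left(140 + 246\right) \left(-150 + \left(1 + \left(-3\right)^{2} + 2 \left(-3\right)\right)\right) = 386 \left(-150 + \left(1 + 9 - 6\right)\right) = 386 \left(-150 + 4\right) = 386 \left(-146\right) = -56356$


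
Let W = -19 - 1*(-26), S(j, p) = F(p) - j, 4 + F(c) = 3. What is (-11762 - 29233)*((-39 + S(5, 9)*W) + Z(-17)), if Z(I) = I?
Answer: 4017510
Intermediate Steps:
F(c) = -1 (F(c) = -4 + 3 = -1)
S(j, p) = -1 - j
W = 7 (W = -19 + 26 = 7)
(-11762 - 29233)*((-39 + S(5, 9)*W) + Z(-17)) = (-11762 - 29233)*((-39 + (-1 - 1*5)*7) - 17) = -40995*((-39 + (-1 - 5)*7) - 17) = -40995*((-39 - 6*7) - 17) = -40995*((-39 - 42) - 17) = -40995*(-81 - 17) = -40995*(-98) = 4017510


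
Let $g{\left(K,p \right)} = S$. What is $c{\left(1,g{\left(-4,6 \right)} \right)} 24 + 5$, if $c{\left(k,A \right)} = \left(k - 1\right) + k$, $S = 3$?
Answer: $29$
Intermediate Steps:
$g{\left(K,p \right)} = 3$
$c{\left(k,A \right)} = -1 + 2 k$ ($c{\left(k,A \right)} = \left(-1 + k\right) + k = -1 + 2 k$)
$c{\left(1,g{\left(-4,6 \right)} \right)} 24 + 5 = \left(-1 + 2 \cdot 1\right) 24 + 5 = \left(-1 + 2\right) 24 + 5 = 1 \cdot 24 + 5 = 24 + 5 = 29$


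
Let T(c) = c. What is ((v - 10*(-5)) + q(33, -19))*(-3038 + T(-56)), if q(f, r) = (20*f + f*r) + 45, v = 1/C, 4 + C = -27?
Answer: -12273898/31 ≈ -3.9593e+5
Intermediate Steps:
C = -31 (C = -4 - 27 = -31)
v = -1/31 (v = 1/(-31) = -1/31 ≈ -0.032258)
q(f, r) = 45 + 20*f + f*r
((v - 10*(-5)) + q(33, -19))*(-3038 + T(-56)) = ((-1/31 - 10*(-5)) + (45 + 20*33 + 33*(-19)))*(-3038 - 56) = ((-1/31 + 50) + (45 + 660 - 627))*(-3094) = (1549/31 + 78)*(-3094) = (3967/31)*(-3094) = -12273898/31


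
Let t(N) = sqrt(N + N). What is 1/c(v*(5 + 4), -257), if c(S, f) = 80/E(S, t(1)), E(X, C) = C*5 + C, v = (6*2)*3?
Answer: 3*sqrt(2)/40 ≈ 0.10607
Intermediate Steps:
t(N) = sqrt(2)*sqrt(N) (t(N) = sqrt(2*N) = sqrt(2)*sqrt(N))
v = 36 (v = 12*3 = 36)
E(X, C) = 6*C (E(X, C) = 5*C + C = 6*C)
c(S, f) = 20*sqrt(2)/3 (c(S, f) = 80/((6*(sqrt(2)*sqrt(1)))) = 80/((6*(sqrt(2)*1))) = 80/((6*sqrt(2))) = 80*(sqrt(2)/12) = 20*sqrt(2)/3)
1/c(v*(5 + 4), -257) = 1/(20*sqrt(2)/3) = 3*sqrt(2)/40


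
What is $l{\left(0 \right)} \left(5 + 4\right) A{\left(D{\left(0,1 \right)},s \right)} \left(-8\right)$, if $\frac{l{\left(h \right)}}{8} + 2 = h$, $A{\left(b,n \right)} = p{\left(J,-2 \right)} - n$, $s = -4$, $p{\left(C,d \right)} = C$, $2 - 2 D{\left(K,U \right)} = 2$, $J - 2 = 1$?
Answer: $8064$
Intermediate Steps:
$J = 3$ ($J = 2 + 1 = 3$)
$D{\left(K,U \right)} = 0$ ($D{\left(K,U \right)} = 1 - 1 = 0$)
$A{\left(b,n \right)} = 3 - n$
$l{\left(h \right)} = -16 + 8 h$
$l{\left(0 \right)} \left(5 + 4\right) A{\left(D{\left(0,1 \right)},s \right)} \left(-8\right) = \left(-16 + 8 \cdot 0\right) \left(5 + 4\right) \left(3 - -4\right) \left(-8\right) = \left(-16 + 0\right) 9 \left(3 + 4\right) \left(-8\right) = - 16 \cdot 9 \cdot 7 \left(-8\right) = \left(-16\right) 63 \left(-8\right) = \left(-1008\right) \left(-8\right) = 8064$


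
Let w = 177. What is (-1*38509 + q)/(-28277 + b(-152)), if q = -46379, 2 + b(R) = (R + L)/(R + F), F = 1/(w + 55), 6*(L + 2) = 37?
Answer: 8980216632/2991504239 ≈ 3.0019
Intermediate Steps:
L = 25/6 (L = -2 + (1/6)*37 = -2 + 37/6 = 25/6 ≈ 4.1667)
F = 1/232 (F = 1/(177 + 55) = 1/232 ≈ 0.0043103)
b(R) = -2 + (25/6 + R)/(1/232 + R) (b(R) = -2 + (R + 25/6)/(R + 1/232) = -2 + (25/6 + R)/(1/232 + R))
(-1*38509 + q)/(-28277 + b(-152)) = (-1*38509 - 46379)/(-28277 + 2*(1447 - 348*(-152))/(3*(1 + 232*(-152)))) = (-38509 - 46379)/(-28277 + 2*(1447 + 52896)/(3*(1 - 35264))) = -84888/(-28277 + (2/3)*54343/(-35263)) = -84888/(-28277 + (2/3)*(-1/35263)*54343) = -84888/(-28277 - 108686/105789) = -84888/(-2991504239/105789) = -84888*(-105789/2991504239) = 8980216632/2991504239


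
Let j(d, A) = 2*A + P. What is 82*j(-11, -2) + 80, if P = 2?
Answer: -84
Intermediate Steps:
j(d, A) = 2 + 2*A (j(d, A) = 2*A + 2 = 2 + 2*A)
82*j(-11, -2) + 80 = 82*(2 + 2*(-2)) + 80 = 82*(2 - 4) + 80 = 82*(-2) + 80 = -164 + 80 = -84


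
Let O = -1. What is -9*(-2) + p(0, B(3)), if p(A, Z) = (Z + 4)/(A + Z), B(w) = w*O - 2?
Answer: 91/5 ≈ 18.200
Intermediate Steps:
B(w) = -2 - w (B(w) = w*(-1) - 2 = -w - 2 = -2 - w)
p(A, Z) = (4 + Z)/(A + Z)
-9*(-2) + p(0, B(3)) = -9*(-2) + (4 + (-2 - 1*3))/(0 + (-2 - 1*3)) = 18 + (4 + (-2 - 3))/(0 + (-2 - 3)) = 18 + (4 - 5)/(0 - 5) = 18 - 1/(-5) = 18 - ⅕*(-1) = 18 + ⅕ = 91/5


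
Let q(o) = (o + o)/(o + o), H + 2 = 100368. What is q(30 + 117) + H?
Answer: 100367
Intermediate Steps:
H = 100366 (H = -2 + 100368 = 100366)
q(o) = 1 (q(o) = (2*o)/((2*o)) = (2*o)*(1/(2*o)) = 1)
q(30 + 117) + H = 1 + 100366 = 100367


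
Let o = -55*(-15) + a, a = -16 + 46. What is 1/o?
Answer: 1/855 ≈ 0.0011696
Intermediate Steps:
a = 30
o = 855 (o = -55*(-15) + 30 = 825 + 30 = 855)
1/o = 1/855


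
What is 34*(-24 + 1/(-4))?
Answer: -1649/2 ≈ -824.50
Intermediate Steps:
34*(-24 + 1/(-4)) = 34*(-24 - 1/4) = 34*(-97/4) = -1649/2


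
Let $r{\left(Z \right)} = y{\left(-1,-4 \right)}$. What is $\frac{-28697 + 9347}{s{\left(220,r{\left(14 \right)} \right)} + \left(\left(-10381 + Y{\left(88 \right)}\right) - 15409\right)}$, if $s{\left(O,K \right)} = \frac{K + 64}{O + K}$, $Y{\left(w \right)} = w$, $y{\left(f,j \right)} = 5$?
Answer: $\frac{1451250}{1927627} \approx 0.75287$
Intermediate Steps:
$r{\left(Z \right)} = 5$
$s{\left(O,K \right)} = \frac{64 + K}{K + O}$
$\frac{-28697 + 9347}{s{\left(220,r{\left(14 \right)} \right)} + \left(\left(-10381 + Y{\left(88 \right)}\right) - 15409\right)} = \frac{-28697 + 9347}{\frac{64 + 5}{5 + 220} + \left(\left(-10381 + 88\right) - 15409\right)} = - \frac{19350}{\frac{1}{225} \cdot 69 - 25702} = - \frac{19350}{\frac{23}{75} - 25702} = - \frac{19350}{- \frac{1927627}{75}} = \left(-19350\right) \left(- \frac{75}{1927627}\right) = \frac{1451250}{1927627}$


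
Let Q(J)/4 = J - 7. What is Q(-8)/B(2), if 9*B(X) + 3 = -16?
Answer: 540/19 ≈ 28.421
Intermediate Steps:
B(X) = -19/9 (B(X) = -⅓ + (⅑)*(-16) = -⅓ - 16/9 = -19/9)
Q(J) = -28 + 4*J (Q(J) = 4*(J - 7) = 4*(-7 + J) = -28 + 4*J)
Q(-8)/B(2) = (-28 + 4*(-8))/(-19/9) = (-28 - 32)*(-9/19) = -60*(-9/19) = 540/19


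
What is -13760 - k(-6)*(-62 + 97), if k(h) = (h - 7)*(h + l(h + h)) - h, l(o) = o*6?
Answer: -49460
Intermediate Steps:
l(o) = 6*o
k(h) = -h + 13*h*(-7 + h) (k(h) = (h - 7)*(h + 6*(h + h)) - h = (-7 + h)*(h + 6*(2*h)) - h = (-7 + h)*(h + 12*h) - h = (-7 + h)*(13*h) - h = 13*h*(-7 + h) - h = -h + 13*h*(-7 + h))
-13760 - k(-6)*(-62 + 97) = -13760 - (-6*(-92 + 13*(-6)))*(-62 + 97) = -13760 - (-6*(-92 - 78))*35 = -13760 - (-6*(-170))*35 = -13760 - 1020*35 = -13760 - 1*35700 = -13760 - 35700 = -49460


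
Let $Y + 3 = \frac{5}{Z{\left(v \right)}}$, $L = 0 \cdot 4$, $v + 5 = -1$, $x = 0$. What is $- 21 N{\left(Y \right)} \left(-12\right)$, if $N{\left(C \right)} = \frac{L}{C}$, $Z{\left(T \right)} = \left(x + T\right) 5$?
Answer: $0$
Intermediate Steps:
$v = -6$ ($v = -5 - 1 = -6$)
$Z{\left(T \right)} = 5 T$ ($Z{\left(T \right)} = \left(0 + T\right) 5 = T 5 = 5 T$)
$L = 0$
$Y = - \frac{19}{6}$ ($Y = -3 + \frac{5}{5 \left(-6\right)} = -3 + \frac{5}{-30} = -3 + 5 \left(- \frac{1}{30}\right) = -3 - \frac{1}{6} = - \frac{19}{6} \approx -3.1667$)
$N{\left(C \right)} = 0$ ($N{\left(C \right)} = \frac{0}{C} = 0$)
$- 21 N{\left(Y \right)} \left(-12\right) = \left(-21\right) 0 \left(-12\right) = 0 \left(-12\right) = 0$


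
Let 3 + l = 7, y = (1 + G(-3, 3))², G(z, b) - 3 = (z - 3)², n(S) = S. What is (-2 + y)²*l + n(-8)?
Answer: 10214408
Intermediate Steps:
G(z, b) = 3 + (-3 + z)² (G(z, b) = 3 + (z - 3)² = 3 + (-3 + z)²)
y = 1600 (y = (1 + (3 + (-3 - 3)²))² = (1 + (3 + (-6)²))² = (1 + (3 + 36))² = (1 + 39)² = 40² = 1600)
l = 4 (l = -3 + 7 = 4)
(-2 + y)²*l + n(-8) = (-2 + 1600)²*4 - 8 = 1598²*4 - 8 = 2553604*4 - 8 = 10214416 - 8 = 10214408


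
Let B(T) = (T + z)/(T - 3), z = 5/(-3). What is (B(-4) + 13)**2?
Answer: 84100/441 ≈ 190.70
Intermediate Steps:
z = -5/3 (z = 5*(-1/3) = -5/3 ≈ -1.6667)
B(T) = (-5/3 + T)/(-3 + T) (B(T) = (T - 5/3)/(T - 3) = (-5/3 + T)/(-3 + T))
(B(-4) + 13)**2 = ((-5/3 - 4)/(-3 - 4) + 13)**2 = (-17/3/(-7) + 13)**2 = (-1/7*(-17/3) + 13)**2 = (17/21 + 13)**2 = (290/21)**2 = 84100/441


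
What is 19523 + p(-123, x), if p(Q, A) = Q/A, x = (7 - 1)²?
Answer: 234235/12 ≈ 19520.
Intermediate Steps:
x = 36 (x = 6² = 36)
19523 + p(-123, x) = 19523 - 123/36 = 19523 - 123*1/36 = 19523 - 41/12 = 234235/12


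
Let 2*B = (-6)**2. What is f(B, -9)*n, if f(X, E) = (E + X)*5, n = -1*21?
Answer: -945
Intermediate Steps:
n = -21
B = 18 (B = (1/2)*(-6)**2 = (1/2)*36 = 18)
f(X, E) = 5*E + 5*X
f(B, -9)*n = (5*(-9) + 5*18)*(-21) = (-45 + 90)*(-21) = 45*(-21) = -945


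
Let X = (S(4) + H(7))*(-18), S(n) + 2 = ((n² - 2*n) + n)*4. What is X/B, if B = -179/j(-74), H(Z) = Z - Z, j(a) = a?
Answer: -61272/179 ≈ -342.30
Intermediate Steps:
H(Z) = 0
S(n) = -2 - 4*n + 4*n² (S(n) = -2 + ((n² - 2*n) + n)*4 = -2 + (n² - n)*4 = -2 + (-4*n + 4*n²) = -2 - 4*n + 4*n²)
X = -828 (X = ((-2 - 4*4 + 4*4²) + 0)*(-18) = ((-2 - 16 + 4*16) + 0)*(-18) = ((-2 - 16 + 64) + 0)*(-18) = (46 + 0)*(-18) = 46*(-18) = -828)
B = 179/74 (B = -179/(-74) = -179*(-1/74) = 179/74 ≈ 2.4189)
X/B = -828/179/74 = -828*74/179 = -61272/179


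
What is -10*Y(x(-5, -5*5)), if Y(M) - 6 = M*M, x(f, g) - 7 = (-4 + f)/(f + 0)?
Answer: -4172/5 ≈ -834.40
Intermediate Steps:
x(f, g) = 7 + (-4 + f)/f (x(f, g) = 7 + (-4 + f)/(f + 0) = 7 + (-4 + f)/f)
Y(M) = 6 + M**2 (Y(M) = 6 + M*M = 6 + M**2)
-10*Y(x(-5, -5*5)) = -10*(6 + (8 - 4/(-5))**2) = -10*(6 + (8 - 4*(-1/5))**2) = -10*(6 + (8 + 4/5)**2) = -10*(6 + (44/5)**2) = -10*(6 + 1936/25) = -10*2086/25 = -4172/5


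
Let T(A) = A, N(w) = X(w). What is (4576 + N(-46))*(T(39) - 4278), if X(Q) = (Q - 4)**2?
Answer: -29995164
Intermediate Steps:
X(Q) = (-4 + Q)**2
N(w) = (-4 + w)**2
(4576 + N(-46))*(T(39) - 4278) = (4576 + (-4 - 46)**2)*(39 - 4278) = (4576 + (-50)**2)*(-4239) = (4576 + 2500)*(-4239) = 7076*(-4239) = -29995164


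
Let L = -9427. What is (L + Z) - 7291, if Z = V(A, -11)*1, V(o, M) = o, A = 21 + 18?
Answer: -16679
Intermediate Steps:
A = 39
Z = 39 (Z = 39*1 = 39)
(L + Z) - 7291 = (-9427 + 39) - 7291 = -9388 - 7291 = -16679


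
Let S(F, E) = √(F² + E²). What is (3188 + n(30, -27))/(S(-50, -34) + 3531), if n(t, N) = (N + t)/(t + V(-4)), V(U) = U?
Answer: 292688121/324071930 - 82891*√914/162035965 ≈ 0.88769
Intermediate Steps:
S(F, E) = √(E² + F²)
n(t, N) = (N + t)/(-4 + t) (n(t, N) = (N + t)/(t - 4) = (N + t)/(-4 + t))
(3188 + n(30, -27))/(S(-50, -34) + 3531) = (3188 + (-27 + 30)/(-4 + 30))/(√((-34)² + (-50)²) + 3531) = (3188 + 3/26)/(√(1156 + 2500) + 3531) = (3188 + (1/26)*3)/(√3656 + 3531) = (3188 + 3/26)/(2*√914 + 3531) = 82891/(26*(3531 + 2*√914))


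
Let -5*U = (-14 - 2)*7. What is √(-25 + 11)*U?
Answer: 112*I*√14/5 ≈ 83.813*I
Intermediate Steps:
U = 112/5 (U = -(-14 - 2)*7/5 = -(-16)*7/5 = -⅕*(-112) = 112/5 ≈ 22.400)
√(-25 + 11)*U = √(-25 + 11)*(112/5) = √(-14)*(112/5) = (I*√14)*(112/5) = 112*I*√14/5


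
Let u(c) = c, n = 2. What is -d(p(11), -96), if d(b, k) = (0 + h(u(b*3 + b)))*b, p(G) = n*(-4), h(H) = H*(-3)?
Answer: 768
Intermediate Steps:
h(H) = -3*H
p(G) = -8 (p(G) = 2*(-4) = -8)
d(b, k) = -12*b**2 (d(b, k) = (0 - 3*(b*3 + b))*b = (0 - 3*(3*b + b))*b = (0 - 12*b)*b = (-12*b)*b = -12*b**2)
-d(p(11), -96) = -(-12)*(-8)**2 = -(-12)*64 = -1*(-768) = 768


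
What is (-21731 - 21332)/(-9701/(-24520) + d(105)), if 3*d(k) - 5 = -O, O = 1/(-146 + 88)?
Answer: -30621238040/1470549 ≈ -20823.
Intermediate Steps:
O = -1/58 (O = 1/(-58) = -1/58 ≈ -0.017241)
d(k) = 97/58 (d(k) = 5/3 + (-1*(-1/58))/3 = 5/3 + (1/3)*(1/58) = 5/3 + 1/174 = 97/58)
(-21731 - 21332)/(-9701/(-24520) + d(105)) = (-21731 - 21332)/(-9701/(-24520) + 97/58) = -43063/(-9701*(-1/24520) + 97/58) = -43063/(9701/24520 + 97/58) = -43063/1470549/711080 = -43063*711080/1470549 = -30621238040/1470549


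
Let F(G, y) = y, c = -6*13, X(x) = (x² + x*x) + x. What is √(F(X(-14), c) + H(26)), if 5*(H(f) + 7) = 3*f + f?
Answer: I*√1605/5 ≈ 8.0125*I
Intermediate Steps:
X(x) = x + 2*x² (X(x) = (x² + x²) + x = 2*x² + x = x + 2*x²)
c = -78
H(f) = -7 + 4*f/5 (H(f) = -7 + (3*f + f)/5 = -7 + (4*f)/5 = -7 + 4*f/5)
√(F(X(-14), c) + H(26)) = √(-78 + (-7 + (⅘)*26)) = √(-78 + (-7 + 104/5)) = √(-78 + 69/5) = √(-321/5) = I*√1605/5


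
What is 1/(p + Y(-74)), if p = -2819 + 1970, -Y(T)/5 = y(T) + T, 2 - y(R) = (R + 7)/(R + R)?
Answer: -148/72037 ≈ -0.0020545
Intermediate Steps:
y(R) = 2 - (7 + R)/(2*R) (y(R) = 2 - (R + 7)/(R + R) = 2 - (7 + R)/(2*R))
Y(T) = -5*T - 5*(-7 + 3*T)/(2*T) (Y(T) = -5*((-7 + 3*T)/(2*T) + T) = -5*(T + (-7 + 3*T)/(2*T)) = -5*T - 5*(-7 + 3*T)/(2*T))
p = -849
1/(p + Y(-74)) = 1/(-849 + (-15/2 - 5*(-74) + (35/2)/(-74))) = 1/(-849 + (-15/2 + 370 + (35/2)*(-1/74))) = 1/(-849 + (-15/2 + 370 - 35/148)) = 1/(-849 + 53615/148) = 1/(-72037/148) = -148/72037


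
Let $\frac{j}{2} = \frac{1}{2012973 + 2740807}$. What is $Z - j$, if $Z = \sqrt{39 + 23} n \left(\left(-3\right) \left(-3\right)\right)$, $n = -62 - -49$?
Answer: $- \frac{1}{2376890} - 117 \sqrt{62} \approx -921.26$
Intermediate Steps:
$n = -13$ ($n = -62 + 49 = -13$)
$j = \frac{1}{2376890}$ ($j = \frac{2}{2012973 + 2740807} = \frac{2}{4753780} = 2 \cdot \frac{1}{4753780} = \frac{1}{2376890} \approx 4.2072 \cdot 10^{-7}$)
$Z = - 117 \sqrt{62}$ ($Z = \sqrt{39 + 23} \left(-13\right) \left(\left(-3\right) \left(-3\right)\right) = \sqrt{62} \left(-13\right) 9 = - 13 \sqrt{62} \cdot 9 = - 117 \sqrt{62} \approx -921.26$)
$Z - j = - 117 \sqrt{62} - \frac{1}{2376890} = - \frac{1}{2376890} - 117 \sqrt{62}$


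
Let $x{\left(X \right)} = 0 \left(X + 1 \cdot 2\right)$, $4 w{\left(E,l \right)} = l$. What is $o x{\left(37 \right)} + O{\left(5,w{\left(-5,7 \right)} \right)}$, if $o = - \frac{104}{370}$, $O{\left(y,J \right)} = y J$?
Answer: $\frac{35}{4} \approx 8.75$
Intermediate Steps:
$w{\left(E,l \right)} = \frac{l}{4}$
$O{\left(y,J \right)} = J y$
$x{\left(X \right)} = 0$ ($x{\left(X \right)} = 0 \left(X + 2\right) = 0 \left(2 + X\right) = 0$)
$o = - \frac{52}{185}$ ($o = \left(-104\right) \frac{1}{370} = - \frac{52}{185} \approx -0.28108$)
$o x{\left(37 \right)} + O{\left(5,w{\left(-5,7 \right)} \right)} = \left(- \frac{52}{185}\right) 0 + \frac{1}{4} \cdot 7 \cdot 5 = 0 + \frac{7}{4} \cdot 5 = 0 + \frac{35}{4} = \frac{35}{4}$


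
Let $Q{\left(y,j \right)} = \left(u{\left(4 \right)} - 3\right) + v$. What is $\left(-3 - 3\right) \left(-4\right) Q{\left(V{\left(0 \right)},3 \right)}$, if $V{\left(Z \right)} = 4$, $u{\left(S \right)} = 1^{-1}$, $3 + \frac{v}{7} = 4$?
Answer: $120$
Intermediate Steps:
$v = 7$ ($v = -21 + 7 \cdot 4 = -21 + 28 = 7$)
$u{\left(S \right)} = 1$
$Q{\left(y,j \right)} = 5$ ($Q{\left(y,j \right)} = \left(1 - 3\right) + 7 = -2 + 7 = 5$)
$\left(-3 - 3\right) \left(-4\right) Q{\left(V{\left(0 \right)},3 \right)} = \left(-3 - 3\right) \left(-4\right) 5 = \left(-6\right) \left(-4\right) 5 = 24 \cdot 5 = 120$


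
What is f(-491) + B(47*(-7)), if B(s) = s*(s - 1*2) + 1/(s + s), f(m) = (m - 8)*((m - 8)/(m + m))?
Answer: 17550474651/161539 ≈ 1.0865e+5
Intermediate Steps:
f(m) = (-8 + m)²/(2*m) (f(m) = (-8 + m)*((-8 + m)/((2*m))) = (-8 + m)*((-8 + m)*(1/(2*m))) = (-8 + m)*((-8 + m)/(2*m)) = (-8 + m)²/(2*m))
B(s) = 1/(2*s) + s*(-2 + s) (B(s) = s*(s - 2) + 1/(2*s) = s*(-2 + s) + 1/(2*s) = 1/(2*s) + s*(-2 + s))
f(-491) + B(47*(-7)) = (½)*(-8 - 491)²/(-491) + ((47*(-7))² + 1/(2*((47*(-7)))) - 94*(-7)) = (½)*(-1/491)*(-499)² + ((-329)² + (½)/(-329) - 2*(-329)) = (½)*(-1/491)*249001 + (108241 + (½)*(-1/329) + 658) = -249001/982 + (108241 - 1/658 + 658) = -249001/982 + 71655541/658 = 17550474651/161539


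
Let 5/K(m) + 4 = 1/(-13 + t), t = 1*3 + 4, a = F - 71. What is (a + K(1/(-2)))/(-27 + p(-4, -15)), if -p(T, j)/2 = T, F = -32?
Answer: 521/95 ≈ 5.4842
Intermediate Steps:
p(T, j) = -2*T
a = -103 (a = -32 - 71 = -103)
t = 7 (t = 3 + 4 = 7)
K(m) = -6/5 (K(m) = 5/(-4 + 1/(-13 + 7)) = 5/(-4 + 1/(-6)) = 5/(-4 - ⅙) = 5/(-25/6) = 5*(-6/25) = -6/5)
(a + K(1/(-2)))/(-27 + p(-4, -15)) = (-103 - 6/5)/(-27 - 2*(-4)) = -521/(5*(-27 + 8)) = -521/5/(-19) = -521/5*(-1/19) = 521/95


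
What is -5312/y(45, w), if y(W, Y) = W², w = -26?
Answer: -5312/2025 ≈ -2.6232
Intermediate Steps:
-5312/y(45, w) = -5312/(45²) = -5312/2025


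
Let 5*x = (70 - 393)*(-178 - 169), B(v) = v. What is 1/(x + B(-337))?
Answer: 5/110396 ≈ 4.5291e-5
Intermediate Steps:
x = 112081/5 (x = ((70 - 393)*(-178 - 169))/5 = (-323*(-347))/5 = (⅕)*112081 = 112081/5 ≈ 22416.)
1/(x + B(-337)) = 1/(112081/5 - 337) = 1/(110396/5) = 5/110396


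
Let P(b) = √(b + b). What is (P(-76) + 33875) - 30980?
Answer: 2895 + 2*I*√38 ≈ 2895.0 + 12.329*I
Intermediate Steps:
P(b) = √2*√b (P(b) = √(2*b) = √2*√b)
(P(-76) + 33875) - 30980 = (√2*√(-76) + 33875) - 30980 = (√2*(2*I*√19) + 33875) - 30980 = (2*I*√38 + 33875) - 30980 = (33875 + 2*I*√38) - 30980 = 2895 + 2*I*√38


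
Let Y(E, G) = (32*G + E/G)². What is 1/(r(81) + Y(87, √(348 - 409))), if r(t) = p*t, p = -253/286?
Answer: -1586/90547493 ≈ -1.7516e-5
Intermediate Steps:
p = -23/26 (p = -253*1/286 = -23/26 ≈ -0.88461)
r(t) = -23*t/26
1/(r(81) + Y(87, √(348 - 409))) = 1/(-23/26*81 + (87 + 32*(√(348 - 409))²)²/(√(348 - 409))²) = 1/(-1863/26 + (87 + 32*(√(-61))²)²/(√(-61))²) = 1/(-1863/26 + (87 + 32*(I*√61)²)²/(I*√61)²) = 1/(-1863/26 - (87 + 32*(-61))²/61) = 1/(-1863/26 - (87 - 1952)²/61) = 1/(-1863/26 - 1/61*(-1865)²) = 1/(-1863/26 - 1/61*3478225) = 1/(-1863/26 - 3478225/61) = 1/(-90547493/1586) = -1586/90547493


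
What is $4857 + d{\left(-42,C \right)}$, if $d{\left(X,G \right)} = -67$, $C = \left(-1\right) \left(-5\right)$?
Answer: $4790$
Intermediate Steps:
$C = 5$
$4857 + d{\left(-42,C \right)} = 4857 - 67 = 4790$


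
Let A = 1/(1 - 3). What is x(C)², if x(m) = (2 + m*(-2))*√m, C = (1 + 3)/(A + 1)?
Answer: 1568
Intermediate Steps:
A = -½ (A = 1/(-2) = -½ ≈ -0.50000)
C = 8 (C = (1 + 3)/(-½ + 1) = 4/(½) = 4*2 = 8)
x(m) = √m*(2 - 2*m) (x(m) = (2 - 2*m)*√m = √m*(2 - 2*m))
x(C)² = (2*√8*(1 - 1*8))² = (2*(2*√2)*(1 - 8))² = (2*(2*√2)*(-7))² = (-28*√2)² = 1568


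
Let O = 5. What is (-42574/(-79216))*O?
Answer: 106435/39608 ≈ 2.6872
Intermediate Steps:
(-42574/(-79216))*O = -42574/(-79216)*5 = -42574*(-1/79216)*5 = (21287/39608)*5 = 106435/39608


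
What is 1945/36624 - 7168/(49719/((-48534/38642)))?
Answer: 2746333494733/11727258714192 ≈ 0.23418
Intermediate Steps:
1945/36624 - 7168/(49719/((-48534/38642))) = 1945*(1/36624) - 7168/(49719/((-48534*1/38642))) = 1945/36624 - 7168/(49719/(-24267/19321)) = 1945/36624 - 7168/(49719*(-19321/24267)) = 1945/36624 - 7168/(-320206933/8089) = 1945/36624 - 7168*(-8089/320206933) = 1945/36624 + 57981952/320206933 = 2746333494733/11727258714192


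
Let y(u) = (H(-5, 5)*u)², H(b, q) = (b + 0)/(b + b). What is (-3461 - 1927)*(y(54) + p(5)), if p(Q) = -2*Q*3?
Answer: -3766212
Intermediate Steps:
H(b, q) = ½ (H(b, q) = b/((2*b)) = b*(1/(2*b)) = ½)
y(u) = u²/4 (y(u) = (u/2)² = u²/4)
p(Q) = -6*Q
(-3461 - 1927)*(y(54) + p(5)) = (-3461 - 1927)*((¼)*54² - 6*5) = -5388*((¼)*2916 - 30) = -5388*(729 - 30) = -5388*699 = -3766212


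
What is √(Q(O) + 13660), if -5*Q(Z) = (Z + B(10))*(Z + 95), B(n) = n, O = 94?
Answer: 2*√60805/5 ≈ 98.635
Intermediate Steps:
Q(Z) = -(10 + Z)*(95 + Z)/5 (Q(Z) = -(Z + 10)*(Z + 95)/5 = -(10 + Z)*(95 + Z)/5)
√(Q(O) + 13660) = √((-190 - 21*94 - ⅕*94²) + 13660) = √((-190 - 1974 - ⅕*8836) + 13660) = √((-190 - 1974 - 8836/5) + 13660) = √(-19656/5 + 13660) = √(48644/5) = 2*√60805/5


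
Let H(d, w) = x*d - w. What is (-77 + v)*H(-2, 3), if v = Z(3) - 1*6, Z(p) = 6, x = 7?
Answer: 1309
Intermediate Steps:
H(d, w) = -w + 7*d (H(d, w) = 7*d - w = -w + 7*d)
v = 0 (v = 6 - 1*6 = 6 - 6 = 0)
(-77 + v)*H(-2, 3) = (-77 + 0)*(-1*3 + 7*(-2)) = -77*(-3 - 14) = -77*(-17) = 1309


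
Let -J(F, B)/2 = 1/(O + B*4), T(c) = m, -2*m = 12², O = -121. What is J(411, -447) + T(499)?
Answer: -137446/1909 ≈ -71.999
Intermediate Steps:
m = -72 (m = -½*12² = -½*144 = -72)
T(c) = -72
J(F, B) = -2/(-121 + 4*B) (J(F, B) = -2/(-121 + B*4) = -2/(-121 + 4*B))
J(411, -447) + T(499) = -2/(-121 + 4*(-447)) - 72 = -2/(-121 - 1788) - 72 = -2/(-1909) - 72 = -2*(-1/1909) - 72 = 2/1909 - 72 = -137446/1909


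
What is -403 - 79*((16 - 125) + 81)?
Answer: 1809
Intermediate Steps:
-403 - 79*((16 - 125) + 81) = -403 - 79*(-109 + 81) = -403 - 79*(-28) = -403 + 2212 = 1809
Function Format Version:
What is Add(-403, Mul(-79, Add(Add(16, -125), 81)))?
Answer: 1809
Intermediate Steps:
Add(-403, Mul(-79, Add(Add(16, -125), 81))) = Add(-403, Mul(-79, Add(-109, 81))) = Add(-403, Mul(-79, -28)) = Add(-403, 2212) = 1809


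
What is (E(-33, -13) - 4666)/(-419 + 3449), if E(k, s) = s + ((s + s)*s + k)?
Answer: -729/505 ≈ -1.4436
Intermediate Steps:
E(k, s) = k + s + 2*s² (E(k, s) = s + ((2*s)*s + k) = s + (2*s² + k) = s + (k + 2*s²) = k + s + 2*s²)
(E(-33, -13) - 4666)/(-419 + 3449) = ((-33 - 13 + 2*(-13)²) - 4666)/(-419 + 3449) = ((-33 - 13 + 2*169) - 4666)/3030 = ((-33 - 13 + 338) - 4666)*(1/3030) = (292 - 4666)*(1/3030) = -4374*1/3030 = -729/505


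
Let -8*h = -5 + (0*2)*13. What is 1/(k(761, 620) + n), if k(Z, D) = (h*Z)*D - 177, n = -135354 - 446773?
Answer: -2/574833 ≈ -3.4793e-6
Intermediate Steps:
h = 5/8 (h = -(-5 + (0*2)*13)/8 = -(-5 + 0*13)/8 = -(-5 + 0)/8 = -1/8*(-5) = 5/8 ≈ 0.62500)
n = -582127
k(Z, D) = -177 + 5*D*Z/8 (k(Z, D) = (5*Z/8)*D - 177 = 5*D*Z/8 - 177 = -177 + 5*D*Z/8)
1/(k(761, 620) + n) = 1/((-177 + (5/8)*620*761) - 582127) = 1/((-177 + 589775/2) - 582127) = 1/(589421/2 - 582127) = 1/(-574833/2) = -2/574833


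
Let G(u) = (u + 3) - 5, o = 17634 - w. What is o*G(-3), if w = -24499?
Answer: -210665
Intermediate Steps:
o = 42133 (o = 17634 - 1*(-24499) = 17634 + 24499 = 42133)
G(u) = -2 + u (G(u) = (3 + u) - 5 = -2 + u)
o*G(-3) = 42133*(-2 - 3) = 42133*(-5) = -210665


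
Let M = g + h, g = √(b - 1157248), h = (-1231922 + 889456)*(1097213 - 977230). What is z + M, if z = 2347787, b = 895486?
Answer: -41087750291 + I*√261762 ≈ -4.1088e+10 + 511.63*I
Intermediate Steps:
h = -41090098078 (h = -342466*119983 = -41090098078)
g = I*√261762 (g = √(895486 - 1157248) = √(-261762) = I*√261762 ≈ 511.63*I)
M = -41090098078 + I*√261762 (M = I*√261762 - 41090098078 = -41090098078 + I*√261762 ≈ -4.109e+10 + 511.63*I)
z + M = 2347787 + (-41090098078 + I*√261762) = -41087750291 + I*√261762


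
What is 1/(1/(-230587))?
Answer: -230587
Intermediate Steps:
1/(1/(-230587)) = 1/(-1/230587) = -230587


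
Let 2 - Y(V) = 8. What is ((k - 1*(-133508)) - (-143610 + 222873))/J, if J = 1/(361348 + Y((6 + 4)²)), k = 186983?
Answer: 87165807976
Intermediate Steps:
Y(V) = -6 (Y(V) = 2 - 1*8 = 2 - 8 = -6)
J = 1/361342 (J = 1/(361348 - 6) = 1/361342 ≈ 2.7675e-6)
((k - 1*(-133508)) - (-143610 + 222873))/J = ((186983 - 1*(-133508)) - (-143610 + 222873))/(1/361342) = ((186983 + 133508) - 1*79263)*361342 = (320491 - 79263)*361342 = 241228*361342 = 87165807976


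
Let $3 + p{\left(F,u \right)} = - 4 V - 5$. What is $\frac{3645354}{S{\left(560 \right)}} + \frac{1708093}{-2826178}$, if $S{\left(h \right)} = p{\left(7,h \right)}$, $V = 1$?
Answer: $- \frac{429268323922}{1413089} \approx -3.0378 \cdot 10^{5}$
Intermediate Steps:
$p{\left(F,u \right)} = -12$ ($p{\left(F,u \right)} = -3 - 9 = -12$)
$S{\left(h \right)} = -12$
$\frac{3645354}{S{\left(560 \right)}} + \frac{1708093}{-2826178} = \frac{3645354}{-12} + \frac{1708093}{-2826178} = 3645354 \left(- \frac{1}{12}\right) + 1708093 \left(- \frac{1}{2826178}\right) = - \frac{607559}{2} - \frac{1708093}{2826178} = - \frac{429268323922}{1413089}$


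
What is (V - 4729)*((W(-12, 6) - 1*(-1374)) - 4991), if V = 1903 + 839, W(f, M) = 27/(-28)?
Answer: 201289061/28 ≈ 7.1889e+6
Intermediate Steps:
W(f, M) = -27/28 (W(f, M) = 27*(-1/28) = -27/28)
V = 2742
(V - 4729)*((W(-12, 6) - 1*(-1374)) - 4991) = (2742 - 4729)*((-27/28 - 1*(-1374)) - 4991) = -1987*((-27/28 + 1374) - 4991) = -1987*(38445/28 - 4991) = -1987*(-101303/28) = 201289061/28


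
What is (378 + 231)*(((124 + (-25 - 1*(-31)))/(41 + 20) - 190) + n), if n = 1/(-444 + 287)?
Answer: -1095762129/9577 ≈ -1.1442e+5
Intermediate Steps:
n = -1/157 (n = 1/(-157) = -1/157 ≈ -0.0063694)
(378 + 231)*(((124 + (-25 - 1*(-31)))/(41 + 20) - 190) + n) = (378 + 231)*(((124 + (-25 - 1*(-31)))/(41 + 20) - 190) - 1/157) = 609*(((124 + (-25 + 31))/61 - 190) - 1/157) = 609*(((124 + 6)*(1/61) - 190) - 1/157) = 609*((130*(1/61) - 190) - 1/157) = 609*((130/61 - 190) - 1/157) = 609*(-11460/61 - 1/157) = 609*(-1799281/9577) = -1095762129/9577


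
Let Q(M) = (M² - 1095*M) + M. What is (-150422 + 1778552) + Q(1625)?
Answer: 2491005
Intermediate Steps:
Q(M) = M² - 1094*M
(-150422 + 1778552) + Q(1625) = (-150422 + 1778552) + 1625*(-1094 + 1625) = 1628130 + 1625*531 = 1628130 + 862875 = 2491005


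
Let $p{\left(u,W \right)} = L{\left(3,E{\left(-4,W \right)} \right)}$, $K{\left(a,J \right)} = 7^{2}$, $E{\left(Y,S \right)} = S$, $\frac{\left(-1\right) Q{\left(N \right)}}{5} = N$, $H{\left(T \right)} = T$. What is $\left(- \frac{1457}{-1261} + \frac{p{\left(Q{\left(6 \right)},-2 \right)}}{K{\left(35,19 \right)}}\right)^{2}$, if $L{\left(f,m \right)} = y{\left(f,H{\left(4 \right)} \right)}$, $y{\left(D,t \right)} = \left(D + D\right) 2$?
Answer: $\frac{7486575625}{3817880521} \approx 1.9609$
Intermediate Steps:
$Q{\left(N \right)} = - 5 N$
$y{\left(D,t \right)} = 4 D$ ($y{\left(D,t \right)} = 2 D 2 = 4 D$)
$L{\left(f,m \right)} = 4 f$
$K{\left(a,J \right)} = 49$
$p{\left(u,W \right)} = 12$ ($p{\left(u,W \right)} = 4 \cdot 3 = 12$)
$\left(- \frac{1457}{-1261} + \frac{p{\left(Q{\left(6 \right)},-2 \right)}}{K{\left(35,19 \right)}}\right)^{2} = \left(- \frac{1457}{-1261} + \frac{12}{49}\right)^{2} = \left(\left(-1457\right) \left(- \frac{1}{1261}\right) + 12 \cdot \frac{1}{49}\right)^{2} = \left(\frac{1457}{1261} + \frac{12}{49}\right)^{2} = \left(\frac{86525}{61789}\right)^{2} = \frac{7486575625}{3817880521}$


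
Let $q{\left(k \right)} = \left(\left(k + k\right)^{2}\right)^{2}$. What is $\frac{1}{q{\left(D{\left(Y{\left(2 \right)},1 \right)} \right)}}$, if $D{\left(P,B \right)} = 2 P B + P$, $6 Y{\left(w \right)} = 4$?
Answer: $\frac{1}{256} \approx 0.0039063$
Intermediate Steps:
$Y{\left(w \right)} = \frac{2}{3}$ ($Y{\left(w \right)} = \frac{1}{6} \cdot 4 = \frac{2}{3}$)
$D{\left(P,B \right)} = P + 2 B P$ ($D{\left(P,B \right)} = 2 B P + P = P + 2 B P$)
$q{\left(k \right)} = 16 k^{4}$ ($q{\left(k \right)} = \left(\left(2 k\right)^{2}\right)^{2} = \left(4 k^{2}\right)^{2} = 16 k^{4}$)
$\frac{1}{q{\left(D{\left(Y{\left(2 \right)},1 \right)} \right)}} = \frac{1}{16 \left(\frac{2 \left(1 + 2 \cdot 1\right)}{3}\right)^{4}} = \frac{1}{16 \left(\frac{2 \left(1 + 2\right)}{3}\right)^{4}} = \frac{1}{16 \left(\frac{2}{3} \cdot 3\right)^{4}} = \frac{1}{16 \cdot 2^{4}} = \frac{1}{16 \cdot 16} = \frac{1}{256}$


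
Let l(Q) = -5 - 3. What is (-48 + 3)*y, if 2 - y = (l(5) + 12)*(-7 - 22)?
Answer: -5310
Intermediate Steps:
l(Q) = -8
y = 118 (y = 2 - (-8 + 12)*(-7 - 22) = 2 - 4*(-29) = 2 - 1*(-116) = 2 + 116 = 118)
(-48 + 3)*y = (-48 + 3)*118 = -45*118 = -5310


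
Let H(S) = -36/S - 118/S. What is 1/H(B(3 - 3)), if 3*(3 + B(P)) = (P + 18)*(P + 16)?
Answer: -93/154 ≈ -0.60390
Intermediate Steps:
B(P) = -3 + (16 + P)*(18 + P)/3 (B(P) = -3 + ((P + 18)*(P + 16))/3 = -3 + ((18 + P)*(16 + P))/3 = -3 + ((16 + P)*(18 + P))/3 = -3 + (16 + P)*(18 + P)/3)
H(S) = -154/S
1/H(B(3 - 3)) = 1/(-154/(93 + (3 - 3)**2/3 + 34*(3 - 3)/3)) = 1/(-154/(93 + (1/3)*0**2 + (34/3)*0)) = 1/(-154/(93 + (1/3)*0 + 0)) = 1/(-154/(93 + 0 + 0)) = 1/(-154/93) = -93/154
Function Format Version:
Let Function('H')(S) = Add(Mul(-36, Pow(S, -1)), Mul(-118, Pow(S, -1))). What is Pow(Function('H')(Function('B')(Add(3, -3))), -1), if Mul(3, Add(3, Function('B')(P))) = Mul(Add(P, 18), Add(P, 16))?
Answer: Rational(-93, 154) ≈ -0.60390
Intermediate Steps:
Function('B')(P) = Add(-3, Mul(Rational(1, 3), Add(16, P), Add(18, P))) (Function('B')(P) = Add(-3, Mul(Rational(1, 3), Mul(Add(P, 18), Add(P, 16)))) = Add(-3, Mul(Rational(1, 3), Mul(Add(18, P), Add(16, P)))) = Add(-3, Mul(Rational(1, 3), Mul(Add(16, P), Add(18, P)))) = Add(-3, Mul(Rational(1, 3), Add(16, P), Add(18, P))))
Function('H')(S) = Mul(-154, Pow(S, -1))
Pow(Function('H')(Function('B')(Add(3, -3))), -1) = Pow(Mul(-154, Pow(Add(93, Mul(Rational(1, 3), Pow(Add(3, -3), 2)), Mul(Rational(34, 3), Add(3, -3))), -1)), -1) = Pow(Mul(-154, Pow(Add(93, Mul(Rational(1, 3), Pow(0, 2)), Mul(Rational(34, 3), 0)), -1)), -1) = Pow(Mul(-154, Pow(Add(93, Mul(Rational(1, 3), 0), 0), -1)), -1) = Pow(Mul(-154, Pow(Add(93, 0, 0), -1)), -1) = Pow(Mul(-154, Pow(93, -1)), -1) = Pow(Mul(-154, Rational(1, 93)), -1) = Pow(Rational(-154, 93), -1) = Rational(-93, 154)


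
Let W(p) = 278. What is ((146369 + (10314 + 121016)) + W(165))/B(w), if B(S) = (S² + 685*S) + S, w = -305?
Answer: -1519/635 ≈ -2.3921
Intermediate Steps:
B(S) = S² + 686*S
((146369 + (10314 + 121016)) + W(165))/B(w) = ((146369 + (10314 + 121016)) + 278)/((-305*(686 - 305))) = ((146369 + 131330) + 278)/((-305*381)) = (277699 + 278)/(-116205) = 277977*(-1/116205) = -1519/635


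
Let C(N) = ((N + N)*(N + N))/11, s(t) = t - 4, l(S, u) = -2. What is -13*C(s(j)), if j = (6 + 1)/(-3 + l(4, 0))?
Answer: -37908/275 ≈ -137.85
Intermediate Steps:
j = -7/5 (j = (6 + 1)/(-3 - 2) = 7/(-5) = 7*(-⅕) = -7/5 ≈ -1.4000)
s(t) = -4 + t
C(N) = 4*N²/11 (C(N) = ((2*N)*(2*N))*(1/11) = (4*N²)*(1/11) = 4*N²/11)
-13*C(s(j)) = -52*(-4 - 7/5)²/11 = -52*(-27/5)²/11 = -52*729/(11*25) = -13*2916/275 = -37908/275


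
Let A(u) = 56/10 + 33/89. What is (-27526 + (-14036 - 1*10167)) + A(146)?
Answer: -23016748/445 ≈ -51723.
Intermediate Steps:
A(u) = 2657/445 (A(u) = 56*(1/10) + 33*(1/89) = 28/5 + 33/89 = 2657/445)
(-27526 + (-14036 - 1*10167)) + A(146) = (-27526 + (-14036 - 1*10167)) + 2657/445 = (-27526 + (-14036 - 10167)) + 2657/445 = (-27526 - 24203) + 2657/445 = -51729 + 2657/445 = -23016748/445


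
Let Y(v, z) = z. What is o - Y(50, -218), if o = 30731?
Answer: 30949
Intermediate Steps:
o - Y(50, -218) = 30731 - 1*(-218) = 30731 + 218 = 30949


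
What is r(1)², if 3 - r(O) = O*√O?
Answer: 4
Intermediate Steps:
r(O) = 3 - O^(3/2) (r(O) = 3 - O*√O = 3 - O^(3/2))
r(1)² = (3 - 1^(3/2))² = (3 - 1*1)² = (3 - 1)² = 2² = 4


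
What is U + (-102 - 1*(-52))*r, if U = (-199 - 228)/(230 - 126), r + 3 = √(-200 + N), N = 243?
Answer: 15173/104 - 50*√43 ≈ -181.98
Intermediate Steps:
r = -3 + √43 (r = -3 + √(-200 + 243) = -3 + √43 ≈ 3.5574)
U = -427/104 ≈ -4.1058
U + (-102 - 1*(-52))*r = -427/104 + (-102 - 1*(-52))*(-3 + √43) = -427/104 + (-102 + 52)*(-3 + √43) = -427/104 - 50*(-3 + √43) = -427/104 + (150 - 50*√43) = 15173/104 - 50*√43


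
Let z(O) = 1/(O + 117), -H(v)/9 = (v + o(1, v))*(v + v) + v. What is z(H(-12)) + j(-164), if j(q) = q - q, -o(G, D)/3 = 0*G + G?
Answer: -1/3015 ≈ -0.00033167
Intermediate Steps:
o(G, D) = -3*G (o(G, D) = -3*(0*G + G) = -3*(0 + G) = -3*G)
j(q) = 0
H(v) = -9*v - 18*v*(-3 + v) (H(v) = -9*((v - 3*1)*(v + v) + v) = -9*((v - 3)*(2*v) + v) = -9*((-3 + v)*(2*v) + v) = -9*(2*v*(-3 + v) + v) = -9*(v + 2*v*(-3 + v)) = -9*v - 18*v*(-3 + v))
z(O) = 1/(117 + O)
z(H(-12)) + j(-164) = 1/(117 + 9*(-12)*(5 - 2*(-12))) + 0 = 1/(117 + 9*(-12)*(5 + 24)) + 0 = 1/(117 + 9*(-12)*29) + 0 = 1/(117 - 3132) + 0 = 1/(-3015) + 0 = -1/3015 + 0 = -1/3015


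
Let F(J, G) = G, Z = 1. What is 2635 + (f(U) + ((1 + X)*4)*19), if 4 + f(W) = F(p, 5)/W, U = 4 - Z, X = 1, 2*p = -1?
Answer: 8354/3 ≈ 2784.7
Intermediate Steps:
p = -1/2 (p = (1/2)*(-1) = -1/2 ≈ -0.50000)
U = 3 (U = 4 - 1*1 = 4 - 1 = 3)
f(W) = -4 + 5/W
2635 + (f(U) + ((1 + X)*4)*19) = 2635 + ((-4 + 5/3) + ((1 + 1)*4)*19) = 2635 + ((-4 + 5*(1/3)) + (2*4)*19) = 2635 + ((-4 + 5/3) + 8*19) = 2635 + (-7/3 + 152) = 2635 + 449/3 = 8354/3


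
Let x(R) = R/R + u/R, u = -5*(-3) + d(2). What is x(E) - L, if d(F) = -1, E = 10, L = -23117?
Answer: 115597/5 ≈ 23119.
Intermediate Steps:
u = 14 (u = -5*(-3) - 1 = 15 - 1 = 14)
x(R) = 1 + 14/R (x(R) = R/R + 14/R = 1 + 14/R)
x(E) - L = (14 + 10)/10 - 1*(-23117) = (1/10)*24 + 23117 = 12/5 + 23117 = 115597/5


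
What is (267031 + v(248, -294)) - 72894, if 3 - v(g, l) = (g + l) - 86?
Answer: 194272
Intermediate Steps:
v(g, l) = 89 - g - l (v(g, l) = 3 - ((g + l) - 86) = 3 - (-86 + g + l) = 3 + (86 - g - l) = 89 - g - l)
(267031 + v(248, -294)) - 72894 = (267031 + (89 - 1*248 - 1*(-294))) - 72894 = (267031 + (89 - 248 + 294)) - 72894 = (267031 + 135) - 72894 = 267166 - 72894 = 194272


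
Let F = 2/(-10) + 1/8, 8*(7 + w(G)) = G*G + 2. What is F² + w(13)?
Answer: 23009/1600 ≈ 14.381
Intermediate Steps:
w(G) = -27/4 + G²/8 (w(G) = -7 + (G*G + 2)/8 = -7 + (G² + 2)/8 = -7 + (2 + G²)/8 = -7 + (¼ + G²/8) = -27/4 + G²/8)
F = -3/40 (F = 2*(-⅒) + 1*(⅛) = -⅕ + ⅛ = -3/40 ≈ -0.075000)
F² + w(13) = (-3/40)² + (-27/4 + (⅛)*13²) = 9/1600 + (-27/4 + (⅛)*169) = 9/1600 + (-27/4 + 169/8) = 9/1600 + 115/8 = 23009/1600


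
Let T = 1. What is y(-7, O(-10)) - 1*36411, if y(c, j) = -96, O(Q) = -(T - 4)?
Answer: -36507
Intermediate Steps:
O(Q) = 3 (O(Q) = -(1 - 4) = -1*(-3) = 3)
y(-7, O(-10)) - 1*36411 = -96 - 1*36411 = -96 - 36411 = -36507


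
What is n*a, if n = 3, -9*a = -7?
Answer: 7/3 ≈ 2.3333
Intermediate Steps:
a = 7/9 (a = -⅑*(-7) = 7/9 ≈ 0.77778)
n*a = 3*(7/9) = 7/3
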